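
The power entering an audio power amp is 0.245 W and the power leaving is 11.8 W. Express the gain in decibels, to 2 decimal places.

Power ratio → dB uses the 10·log₁₀ form:
10·log₁₀(11.8/0.245) = 10·log₁₀(48.16) = 16.83 dB.

16.83 dB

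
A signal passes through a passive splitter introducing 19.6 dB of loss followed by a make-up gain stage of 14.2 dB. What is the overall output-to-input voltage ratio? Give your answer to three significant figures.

Net gain = (−19.6) + 14.2 = -5.4 dB.
Voltage ratio = 10^(-5.4/20) = 0.537.

0.537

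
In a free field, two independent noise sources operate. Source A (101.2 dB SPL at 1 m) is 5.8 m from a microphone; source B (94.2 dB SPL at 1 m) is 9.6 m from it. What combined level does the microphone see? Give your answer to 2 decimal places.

At the listener: L_A = 101.2 − 20·log₁₀(5.8) = 85.931 dB; L_B = 94.2 − 20·log₁₀(9.6) = 74.555 dB.
Combined: 10·log₁₀(10^(85.931/10)+10^(74.555/10)) = 86.24 dB SPL.

86.24 dB SPL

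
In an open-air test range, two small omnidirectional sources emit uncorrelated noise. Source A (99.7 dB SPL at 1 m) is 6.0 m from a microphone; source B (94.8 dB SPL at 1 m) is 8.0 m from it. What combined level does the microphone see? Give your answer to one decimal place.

84.9 dB SPL

At the listener: L_A = 99.7 − 20·log₁₀(6.0) = 84.14 dB; L_B = 94.8 − 20·log₁₀(8.0) = 76.74 dB.
Combined: 10·log₁₀(10^(84.14/10)+10^(76.74/10)) = 84.9 dB SPL.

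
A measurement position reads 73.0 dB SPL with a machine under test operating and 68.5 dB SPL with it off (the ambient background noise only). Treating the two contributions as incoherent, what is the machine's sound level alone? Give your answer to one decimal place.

71.1 dB SPL

Background correction is a power subtraction:
L_src = 10·log₁₀(10^(73.0/10) − 10^(68.5/10)) = 10·log₁₀(12870000) = 71.1 dB SPL.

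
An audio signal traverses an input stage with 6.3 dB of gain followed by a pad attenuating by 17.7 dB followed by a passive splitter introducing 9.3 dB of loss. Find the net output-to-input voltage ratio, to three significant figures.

0.0923

Net gain = 6.3 + (−17.7) + (−9.3) = -20.7 dB.
Voltage ratio = 10^(-20.7/20) = 0.0923.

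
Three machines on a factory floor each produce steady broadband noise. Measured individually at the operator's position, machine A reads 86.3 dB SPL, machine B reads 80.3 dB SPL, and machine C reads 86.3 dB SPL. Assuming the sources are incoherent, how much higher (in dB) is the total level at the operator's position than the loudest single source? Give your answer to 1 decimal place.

3.5 dB

Uncorrelated sources add in intensity (power), not in dB.
L_total = 10·log₁₀(10^(86.3/10) + 10^(80.3/10) + 10^(86.3/10)) = 89.82 dB SPL.
Excess over the loudest (86.3 dB): 89.82 − 86.3 = 3.5 dB.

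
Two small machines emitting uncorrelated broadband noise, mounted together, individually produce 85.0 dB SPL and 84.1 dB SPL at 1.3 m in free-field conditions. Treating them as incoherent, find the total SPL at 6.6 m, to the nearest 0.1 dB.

73.5 dB SPL

Combined at 1.3 m: 10·log₁₀(10^(85.0/10)+10^(84.1/10)) = 87.58 dB SPL.
Then apply −20·log₁₀(6.6/1.3) = -14.11 dB → 73.5 dB SPL.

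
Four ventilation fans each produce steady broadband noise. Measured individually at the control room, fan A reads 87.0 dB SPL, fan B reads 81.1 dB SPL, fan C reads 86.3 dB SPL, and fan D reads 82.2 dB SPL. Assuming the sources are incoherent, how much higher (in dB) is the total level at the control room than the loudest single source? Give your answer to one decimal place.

Incoherent sources sum as intensities:
L_total = 10·log₁₀(10^(87.0/10) + 10^(81.1/10) + 10^(86.3/10) + 10^(82.2/10)) = 90.87 dB SPL.
Excess over the loudest (87.0 dB): 90.87 − 87.0 = 3.9 dB.

3.9 dB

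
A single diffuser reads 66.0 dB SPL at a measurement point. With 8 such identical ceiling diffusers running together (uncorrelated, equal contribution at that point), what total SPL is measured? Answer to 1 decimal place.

8 equal incoherent sources raise the level by 10·log₁₀(8) = 9.03 dB.
L_total = 66.0 + 9.03 = 75.0 dB SPL.

75.0 dB SPL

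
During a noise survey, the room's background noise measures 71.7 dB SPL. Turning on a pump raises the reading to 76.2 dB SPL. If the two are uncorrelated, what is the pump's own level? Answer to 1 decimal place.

Background correction is a power subtraction:
L_src = 10·log₁₀(10^(76.2/10) − 10^(71.7/10)) = 10·log₁₀(26900000) = 74.3 dB SPL.

74.3 dB SPL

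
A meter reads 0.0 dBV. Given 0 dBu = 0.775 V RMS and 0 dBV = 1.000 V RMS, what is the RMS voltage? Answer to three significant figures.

V = 1.000 V × 10^(0.0/20).
= 1.000 × 1.000 = 1.00 V.

1.00 V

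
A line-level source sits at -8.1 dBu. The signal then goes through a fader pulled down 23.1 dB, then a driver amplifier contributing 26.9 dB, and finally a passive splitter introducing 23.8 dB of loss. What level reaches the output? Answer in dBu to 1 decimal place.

In dB, series stages simply add:
-8.1 − 23.1 + 26.9 − 23.8 = -28.1 dBu.

-28.1 dBu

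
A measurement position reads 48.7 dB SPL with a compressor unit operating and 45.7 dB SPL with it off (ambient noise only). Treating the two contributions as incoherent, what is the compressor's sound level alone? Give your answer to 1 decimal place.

45.7 dB SPL

Subtract intensities: L_src = 10·log₁₀(10^(L_total/10) − 10^(L_bg/10)).
L_src = 10·log₁₀(10^(48.7/10) − 10^(45.7/10)) = 10·log₁₀(36980) = 45.7 dB SPL.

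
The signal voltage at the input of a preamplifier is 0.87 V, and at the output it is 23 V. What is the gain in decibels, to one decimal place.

28.4 dB

Voltage ratio → dB uses the 20·log₁₀ form:
20·log₁₀(23/0.87) = 20·log₁₀(26.44) = 28.4 dB.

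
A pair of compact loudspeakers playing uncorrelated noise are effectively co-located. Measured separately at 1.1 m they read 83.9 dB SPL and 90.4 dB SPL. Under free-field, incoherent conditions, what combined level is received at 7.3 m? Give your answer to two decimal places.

74.84 dB SPL

Combined at 1.1 m: 10·log₁₀(10^(83.9/10)+10^(90.4/10)) = 91.277 dB SPL.
Then apply −20·log₁₀(7.3/1.1) = -16.439 dB → 74.84 dB SPL.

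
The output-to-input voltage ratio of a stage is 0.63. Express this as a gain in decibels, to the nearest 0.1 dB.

-4.0 dB

For a voltage ratio, dB = 20·log₁₀(V₂/V₁).
20·log₁₀(0.63) = -4.0 dB.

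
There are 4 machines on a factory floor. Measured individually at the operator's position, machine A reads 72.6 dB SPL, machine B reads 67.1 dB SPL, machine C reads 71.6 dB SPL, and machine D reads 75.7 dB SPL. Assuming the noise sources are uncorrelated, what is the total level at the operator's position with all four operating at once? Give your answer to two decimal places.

78.75 dB SPL

Uncorrelated sources add in intensity (power), not in dB.
L_total = 10·log₁₀(10^(72.6/10) + 10^(67.1/10) + 10^(71.6/10) + 10^(75.7/10)) = 10·log₁₀(74930000) = 78.75 dB SPL.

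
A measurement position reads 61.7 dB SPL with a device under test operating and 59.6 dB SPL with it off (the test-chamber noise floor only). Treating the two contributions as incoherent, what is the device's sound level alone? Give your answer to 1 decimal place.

Background correction is a power subtraction:
L_src = 10·log₁₀(10^(61.7/10) − 10^(59.6/10)) = 10·log₁₀(567100) = 57.5 dB SPL.

57.5 dB SPL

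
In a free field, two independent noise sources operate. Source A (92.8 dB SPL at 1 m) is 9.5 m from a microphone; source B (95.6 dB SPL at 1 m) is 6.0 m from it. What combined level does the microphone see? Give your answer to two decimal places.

At the listener: L_A = 92.8 − 20·log₁₀(9.5) = 73.246 dB; L_B = 95.6 − 20·log₁₀(6.0) = 80.037 dB.
Combined: 10·log₁₀(10^(73.246/10)+10^(80.037/10)) = 80.86 dB SPL.

80.86 dB SPL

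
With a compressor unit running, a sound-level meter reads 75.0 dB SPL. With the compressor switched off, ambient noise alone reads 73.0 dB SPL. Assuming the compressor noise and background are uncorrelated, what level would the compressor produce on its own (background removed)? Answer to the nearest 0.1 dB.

Subtract intensities: L_src = 10·log₁₀(10^(L_total/10) − 10^(L_bg/10)).
L_src = 10·log₁₀(10^(75.0/10) − 10^(73.0/10)) = 10·log₁₀(11670000) = 70.7 dB SPL.

70.7 dB SPL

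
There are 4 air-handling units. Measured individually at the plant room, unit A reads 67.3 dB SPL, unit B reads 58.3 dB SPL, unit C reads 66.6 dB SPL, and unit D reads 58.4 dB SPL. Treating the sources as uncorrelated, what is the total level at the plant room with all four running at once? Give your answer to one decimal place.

Uncorrelated sources add in intensity (power), not in dB.
L_total = 10·log₁₀(10^(67.3/10) + 10^(58.3/10) + 10^(66.6/10) + 10^(58.4/10)) = 10·log₁₀(11310000) = 70.5 dB SPL.

70.5 dB SPL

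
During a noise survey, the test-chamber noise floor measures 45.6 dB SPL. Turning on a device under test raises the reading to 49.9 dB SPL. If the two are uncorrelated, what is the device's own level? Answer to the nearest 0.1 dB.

47.9 dB SPL

Background correction is a power subtraction:
L_src = 10·log₁₀(10^(49.9/10) − 10^(45.6/10)) = 10·log₁₀(61420) = 47.9 dB SPL.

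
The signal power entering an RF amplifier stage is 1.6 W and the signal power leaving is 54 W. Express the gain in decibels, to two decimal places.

Power ratio → dB uses the 10·log₁₀ form:
10·log₁₀(54/1.6) = 10·log₁₀(33.75) = 15.28 dB.

15.28 dB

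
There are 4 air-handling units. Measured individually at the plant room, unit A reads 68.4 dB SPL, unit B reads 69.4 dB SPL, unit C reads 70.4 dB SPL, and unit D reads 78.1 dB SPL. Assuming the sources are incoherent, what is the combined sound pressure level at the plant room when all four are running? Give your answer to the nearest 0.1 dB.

Uncorrelated sources add in intensity (power), not in dB.
L_total = 10·log₁₀(10^(68.4/10) + 10^(69.4/10) + 10^(70.4/10) + 10^(78.1/10)) = 10·log₁₀(91160000) = 79.6 dB SPL.

79.6 dB SPL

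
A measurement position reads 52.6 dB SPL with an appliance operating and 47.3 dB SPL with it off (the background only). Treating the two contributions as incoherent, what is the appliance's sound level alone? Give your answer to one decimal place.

Subtract intensities: L_src = 10·log₁₀(10^(L_total/10) − 10^(L_bg/10)).
L_src = 10·log₁₀(10^(52.6/10) − 10^(47.3/10)) = 10·log₁₀(128300) = 51.1 dB SPL.

51.1 dB SPL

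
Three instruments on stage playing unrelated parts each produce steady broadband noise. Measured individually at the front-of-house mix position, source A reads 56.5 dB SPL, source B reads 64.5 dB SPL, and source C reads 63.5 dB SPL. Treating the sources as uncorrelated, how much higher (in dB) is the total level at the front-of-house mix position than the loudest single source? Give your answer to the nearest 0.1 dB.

Add the sources as powers (linear), then convert back to dB:
L_total = 10·log₁₀(10^(56.5/10) + 10^(64.5/10) + 10^(63.5/10)) = 67.41 dB SPL.
Excess over the loudest (64.5 dB): 67.41 − 64.5 = 2.9 dB.

2.9 dB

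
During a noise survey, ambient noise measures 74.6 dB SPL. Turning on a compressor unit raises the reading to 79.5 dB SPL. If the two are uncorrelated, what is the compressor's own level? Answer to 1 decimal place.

Subtract intensities: L_src = 10·log₁₀(10^(L_total/10) − 10^(L_bg/10)).
L_src = 10·log₁₀(10^(79.5/10) − 10^(74.6/10)) = 10·log₁₀(60280000) = 77.8 dB SPL.

77.8 dB SPL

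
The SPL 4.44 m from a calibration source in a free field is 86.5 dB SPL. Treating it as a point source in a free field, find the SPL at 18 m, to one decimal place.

74.3 dB SPL

Inverse-square spreading gives ΔL = −20·log₁₀(d₂/d₁).
ΔL = −20·log₁₀(18/4.44) = -12.16 dB, so L₂ = 86.5 + (-12.16) = 74.3 dB SPL.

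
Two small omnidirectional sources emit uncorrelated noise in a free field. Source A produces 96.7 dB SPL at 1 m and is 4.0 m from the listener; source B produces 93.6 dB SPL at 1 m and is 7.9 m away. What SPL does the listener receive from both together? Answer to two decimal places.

85.17 dB SPL

At the listener: L_A = 96.7 − 20·log₁₀(4.0) = 84.659 dB; L_B = 93.6 − 20·log₁₀(7.9) = 75.647 dB.
Combined: 10·log₁₀(10^(84.659/10)+10^(75.647/10)) = 85.17 dB SPL.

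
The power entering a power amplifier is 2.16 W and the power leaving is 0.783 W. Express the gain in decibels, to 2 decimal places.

-4.41 dB

Power is a power quantity, so gain = 10·log₁₀(P_out/P_in).
10·log₁₀(0.783/2.16) = 10·log₁₀(0.3625) = -4.41 dB.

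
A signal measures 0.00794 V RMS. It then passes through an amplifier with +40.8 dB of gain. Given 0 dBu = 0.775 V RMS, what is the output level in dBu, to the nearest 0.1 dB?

Input level: 20·log₁₀(0.00794/0.775) = -39.79 dBu.
Output: -39.79 + 40.8 = +1.0 dBu.

+1.0 dBu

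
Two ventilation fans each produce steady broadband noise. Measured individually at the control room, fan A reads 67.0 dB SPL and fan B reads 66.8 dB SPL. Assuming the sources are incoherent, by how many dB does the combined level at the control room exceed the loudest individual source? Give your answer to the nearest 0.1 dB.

2.9 dB

Incoherent sources sum as intensities:
L_total = 10·log₁₀(10^(67.0/10) + 10^(66.8/10)) = 69.91 dB SPL.
Excess over the loudest (67.0 dB): 69.91 − 67.0 = 2.9 dB.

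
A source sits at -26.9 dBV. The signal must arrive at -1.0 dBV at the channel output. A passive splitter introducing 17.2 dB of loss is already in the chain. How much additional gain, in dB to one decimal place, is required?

43.1 dB

The required make-up gain is the shortfall in the dB sum.
G = -1.0 − (-26.9) + 17.2 = 43.1 dB.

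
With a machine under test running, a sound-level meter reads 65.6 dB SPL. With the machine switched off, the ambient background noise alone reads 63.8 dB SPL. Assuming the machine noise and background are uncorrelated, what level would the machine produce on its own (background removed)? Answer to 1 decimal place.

60.9 dB SPL

Background correction is a power subtraction:
L_src = 10·log₁₀(10^(65.6/10) − 10^(63.8/10)) = 10·log₁₀(1232000) = 60.9 dB SPL.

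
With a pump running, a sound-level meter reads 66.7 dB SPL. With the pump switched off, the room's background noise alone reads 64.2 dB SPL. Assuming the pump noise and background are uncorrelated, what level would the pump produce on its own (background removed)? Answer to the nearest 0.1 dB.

63.1 dB SPL

Background correction is a power subtraction:
L_src = 10·log₁₀(10^(66.7/10) − 10^(64.2/10)) = 10·log₁₀(2047000) = 63.1 dB SPL.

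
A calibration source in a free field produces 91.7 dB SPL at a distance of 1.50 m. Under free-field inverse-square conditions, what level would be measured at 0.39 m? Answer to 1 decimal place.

103.4 dB SPL

Inverse-square spreading gives ΔL = −20·log₁₀(d₂/d₁).
ΔL = −20·log₁₀(0.39/1.50) = 11.70 dB, so L₂ = 91.7 + (11.70) = 103.4 dB SPL.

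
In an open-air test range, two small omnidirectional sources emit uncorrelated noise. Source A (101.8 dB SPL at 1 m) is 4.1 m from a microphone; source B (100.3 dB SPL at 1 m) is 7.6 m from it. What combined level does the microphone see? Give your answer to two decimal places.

At the listener: L_A = 101.8 − 20·log₁₀(4.1) = 89.544 dB; L_B = 100.3 − 20·log₁₀(7.6) = 82.684 dB.
Combined: 10·log₁₀(10^(89.544/10)+10^(82.684/10)) = 90.36 dB SPL.

90.36 dB SPL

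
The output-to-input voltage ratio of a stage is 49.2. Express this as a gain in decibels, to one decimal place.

Voltage is an amplitude quantity, so gain = 20·log₁₀(V_out/V_in).
20·log₁₀(49.2) = 33.8 dB.

33.8 dB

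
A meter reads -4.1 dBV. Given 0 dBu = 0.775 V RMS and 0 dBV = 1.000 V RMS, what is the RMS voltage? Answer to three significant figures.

0.624 V

V = 1.000 V × 10^(-4.1/20).
= 1.000 × 0.6237 = 0.624 V.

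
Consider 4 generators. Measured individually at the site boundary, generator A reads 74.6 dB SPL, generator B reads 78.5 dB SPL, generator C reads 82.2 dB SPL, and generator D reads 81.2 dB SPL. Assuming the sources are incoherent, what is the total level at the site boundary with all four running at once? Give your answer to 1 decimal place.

86.0 dB SPL

Uncorrelated sources add in intensity (power), not in dB.
L_total = 10·log₁₀(10^(74.6/10) + 10^(78.5/10) + 10^(82.2/10) + 10^(81.2/10)) = 10·log₁₀(397400000) = 86.0 dB SPL.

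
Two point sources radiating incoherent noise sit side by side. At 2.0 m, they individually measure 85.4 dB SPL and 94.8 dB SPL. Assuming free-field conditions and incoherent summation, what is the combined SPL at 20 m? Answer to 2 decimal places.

75.27 dB SPL

Combined at 2.0 m: 10·log₁₀(10^(85.4/10)+10^(94.8/10)) = 95.272 dB SPL.
Then apply −20·log₁₀(20/2.0) = -20.000 dB → 75.27 dB SPL.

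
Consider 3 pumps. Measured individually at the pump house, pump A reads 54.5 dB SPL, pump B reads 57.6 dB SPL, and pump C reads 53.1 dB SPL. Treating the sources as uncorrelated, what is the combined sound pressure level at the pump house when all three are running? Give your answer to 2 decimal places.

Incoherent sources sum as intensities:
L_total = 10·log₁₀(10^(54.5/10) + 10^(57.6/10) + 10^(53.1/10)) = 10·log₁₀(1061000) = 60.26 dB SPL.

60.26 dB SPL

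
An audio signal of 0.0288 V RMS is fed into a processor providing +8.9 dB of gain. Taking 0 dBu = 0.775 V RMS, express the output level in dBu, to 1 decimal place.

Input level: 20·log₁₀(0.0288/0.775) = -28.60 dBu.
Output: -28.60 + 8.9 = -19.7 dBu.

-19.7 dBu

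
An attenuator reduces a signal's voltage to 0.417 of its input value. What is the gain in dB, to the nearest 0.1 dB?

Voltage ratio → dB uses the 20·log₁₀ form:
20·log₁₀(0.417) = -7.6 dB.

-7.6 dB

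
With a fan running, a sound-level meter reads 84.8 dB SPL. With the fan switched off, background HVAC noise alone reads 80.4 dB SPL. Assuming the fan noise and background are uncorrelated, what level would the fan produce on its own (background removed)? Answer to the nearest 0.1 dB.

82.8 dB SPL

Subtract intensities: L_src = 10·log₁₀(10^(L_total/10) − 10^(L_bg/10)).
L_src = 10·log₁₀(10^(84.8/10) − 10^(80.4/10)) = 10·log₁₀(192300000) = 82.8 dB SPL.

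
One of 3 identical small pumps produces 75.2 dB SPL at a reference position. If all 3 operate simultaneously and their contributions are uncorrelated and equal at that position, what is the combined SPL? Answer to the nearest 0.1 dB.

3 equal incoherent sources raise the level by 10·log₁₀(3) = 4.77 dB.
L_total = 75.2 + 4.77 = 80.0 dB SPL.

80.0 dB SPL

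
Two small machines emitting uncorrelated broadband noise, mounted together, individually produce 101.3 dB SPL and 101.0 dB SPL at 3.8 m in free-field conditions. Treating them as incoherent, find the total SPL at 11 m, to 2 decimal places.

Combined at 3.8 m: 10·log₁₀(10^(101.3/10)+10^(101.0/10)) = 104.163 dB SPL.
Then apply −20·log₁₀(11/3.8) = -9.232 dB → 94.93 dB SPL.

94.93 dB SPL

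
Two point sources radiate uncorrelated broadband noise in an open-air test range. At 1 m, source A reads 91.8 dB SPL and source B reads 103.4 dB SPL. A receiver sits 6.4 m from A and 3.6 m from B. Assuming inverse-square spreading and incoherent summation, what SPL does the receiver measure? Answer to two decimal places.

At the listener: L_A = 91.8 − 20·log₁₀(6.4) = 75.676 dB; L_B = 103.4 − 20·log₁₀(3.6) = 92.274 dB.
Combined: 10·log₁₀(10^(75.676/10)+10^(92.274/10)) = 92.37 dB SPL.

92.37 dB SPL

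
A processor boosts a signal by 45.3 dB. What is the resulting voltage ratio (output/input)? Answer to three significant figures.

Voltage ratio = 10^(dB/20).
10^(45.3/20) = 10^(2.265) = 184.

184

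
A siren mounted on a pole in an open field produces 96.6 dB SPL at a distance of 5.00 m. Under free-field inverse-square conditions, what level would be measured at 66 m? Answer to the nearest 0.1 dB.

Inverse-square spreading gives ΔL = −20·log₁₀(d₂/d₁).
ΔL = −20·log₁₀(66/5.00) = -22.41 dB, so L₂ = 96.6 + (-22.41) = 74.2 dB SPL.

74.2 dB SPL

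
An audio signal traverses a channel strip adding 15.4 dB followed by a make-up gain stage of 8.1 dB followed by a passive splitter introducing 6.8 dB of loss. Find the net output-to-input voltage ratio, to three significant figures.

6.84

Net gain = 15.4 + 8.1 + (−6.8) = 16.7 dB.
Voltage ratio = 10^(16.7/20) = 6.84.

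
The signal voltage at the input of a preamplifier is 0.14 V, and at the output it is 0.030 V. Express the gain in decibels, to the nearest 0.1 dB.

For a voltage ratio, dB = 20·log₁₀(V₂/V₁).
20·log₁₀(0.030/0.14) = 20·log₁₀(0.2143) = -13.4 dB.

-13.4 dB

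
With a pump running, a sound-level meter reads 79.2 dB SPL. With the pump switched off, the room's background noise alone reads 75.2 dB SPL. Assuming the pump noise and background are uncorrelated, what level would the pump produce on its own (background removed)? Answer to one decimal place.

Background correction is a power subtraction:
L_src = 10·log₁₀(10^(79.2/10) − 10^(75.2/10)) = 10·log₁₀(50060000) = 77.0 dB SPL.

77.0 dB SPL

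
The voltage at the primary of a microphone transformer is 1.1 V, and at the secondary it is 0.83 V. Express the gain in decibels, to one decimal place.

-2.4 dB

For a voltage ratio, dB = 20·log₁₀(V₂/V₁).
20·log₁₀(0.83/1.1) = 20·log₁₀(0.7545) = -2.4 dB.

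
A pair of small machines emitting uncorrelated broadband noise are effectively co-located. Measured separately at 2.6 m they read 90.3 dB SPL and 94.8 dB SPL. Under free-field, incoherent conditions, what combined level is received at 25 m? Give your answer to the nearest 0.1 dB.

Combined at 2.6 m: 10·log₁₀(10^(90.3/10)+10^(94.8/10)) = 96.12 dB SPL.
Then apply −20·log₁₀(25/2.6) = -19.66 dB → 76.5 dB SPL.

76.5 dB SPL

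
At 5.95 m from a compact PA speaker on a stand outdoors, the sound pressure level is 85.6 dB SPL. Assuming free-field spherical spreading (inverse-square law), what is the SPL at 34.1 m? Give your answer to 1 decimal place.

For a point source in a free field, ΔL = −20·log₁₀(d₂/d₁).
ΔL = −20·log₁₀(34.1/5.95) = -15.16 dB, so L₂ = 85.6 + (-15.16) = 70.4 dB SPL.

70.4 dB SPL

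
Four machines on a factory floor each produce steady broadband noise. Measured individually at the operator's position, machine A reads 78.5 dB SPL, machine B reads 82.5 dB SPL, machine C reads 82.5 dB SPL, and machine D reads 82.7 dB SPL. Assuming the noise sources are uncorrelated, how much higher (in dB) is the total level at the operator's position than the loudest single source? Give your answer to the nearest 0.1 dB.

5.2 dB

Add the sources as powers (linear), then convert back to dB:
L_total = 10·log₁₀(10^(78.5/10) + 10^(82.5/10) + 10^(82.5/10) + 10^(82.7/10)) = 87.87 dB SPL.
Excess over the loudest (82.7 dB): 87.87 − 82.7 = 5.2 dB.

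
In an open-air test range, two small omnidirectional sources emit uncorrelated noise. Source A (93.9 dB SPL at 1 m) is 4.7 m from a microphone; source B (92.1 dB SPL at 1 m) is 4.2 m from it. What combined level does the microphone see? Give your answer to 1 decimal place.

83.1 dB SPL

At the listener: L_A = 93.9 − 20·log₁₀(4.7) = 80.46 dB; L_B = 92.1 − 20·log₁₀(4.2) = 79.64 dB.
Combined: 10·log₁₀(10^(80.46/10)+10^(79.64/10)) = 83.1 dB SPL.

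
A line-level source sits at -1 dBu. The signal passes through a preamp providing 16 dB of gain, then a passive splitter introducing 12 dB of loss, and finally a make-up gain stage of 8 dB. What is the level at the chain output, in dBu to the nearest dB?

Cascaded gains and losses add directly in dB.
-1 + 16 − 12 + 8 = +11 dBu.

+11 dBu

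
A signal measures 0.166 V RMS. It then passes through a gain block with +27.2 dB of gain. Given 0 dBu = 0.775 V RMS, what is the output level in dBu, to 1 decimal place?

+13.8 dBu

Input level: 20·log₁₀(0.166/0.775) = -13.38 dBu.
Output: -13.38 + 27.2 = +13.8 dBu.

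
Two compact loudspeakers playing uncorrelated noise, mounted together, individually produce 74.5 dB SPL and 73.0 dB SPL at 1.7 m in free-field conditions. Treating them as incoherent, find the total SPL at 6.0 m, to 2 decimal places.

65.87 dB SPL

Combined at 1.7 m: 10·log₁₀(10^(74.5/10)+10^(73.0/10)) = 76.825 dB SPL.
Then apply −20·log₁₀(6.0/1.7) = -10.954 dB → 65.87 dB SPL.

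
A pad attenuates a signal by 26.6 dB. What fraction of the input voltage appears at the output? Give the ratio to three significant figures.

0.0468

Voltage ratio = 10^(dB/20).
10^(-26.6/20) = 10^(-1.330) = 0.0468.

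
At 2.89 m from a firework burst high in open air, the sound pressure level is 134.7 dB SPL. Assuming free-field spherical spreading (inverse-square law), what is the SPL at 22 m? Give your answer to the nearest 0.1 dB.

117.1 dB SPL

For a point source in a free field, ΔL = −20·log₁₀(d₂/d₁).
ΔL = −20·log₁₀(22/2.89) = -17.63 dB, so L₂ = 134.7 + (-17.63) = 117.1 dB SPL.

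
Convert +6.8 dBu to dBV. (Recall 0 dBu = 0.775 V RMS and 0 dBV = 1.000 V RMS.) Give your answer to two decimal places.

+4.59 dBV

The offset between the scales is 20·log₁₀(0.775/1.000) = −2.214 dB.
So dBV = +6.8 − 2.214 = +4.59 dBV.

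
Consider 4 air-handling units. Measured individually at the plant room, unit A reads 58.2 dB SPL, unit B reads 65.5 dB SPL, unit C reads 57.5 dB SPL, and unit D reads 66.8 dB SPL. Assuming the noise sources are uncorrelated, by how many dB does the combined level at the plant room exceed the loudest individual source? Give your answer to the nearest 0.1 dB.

3.0 dB

Uncorrelated sources add in intensity (power), not in dB.
L_total = 10·log₁₀(10^(58.2/10) + 10^(65.5/10) + 10^(57.5/10) + 10^(66.8/10)) = 69.80 dB SPL.
Excess over the loudest (66.8 dB): 69.80 − 66.8 = 3.0 dB.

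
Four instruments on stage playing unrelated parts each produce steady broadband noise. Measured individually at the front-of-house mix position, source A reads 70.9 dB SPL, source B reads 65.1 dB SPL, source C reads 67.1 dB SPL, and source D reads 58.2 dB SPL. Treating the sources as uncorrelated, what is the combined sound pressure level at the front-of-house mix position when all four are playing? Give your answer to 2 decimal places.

73.29 dB SPL

Incoherent sources sum as intensities:
L_total = 10·log₁₀(10^(70.9/10) + 10^(65.1/10) + 10^(67.1/10) + 10^(58.2/10)) = 10·log₁₀(21330000) = 73.29 dB SPL.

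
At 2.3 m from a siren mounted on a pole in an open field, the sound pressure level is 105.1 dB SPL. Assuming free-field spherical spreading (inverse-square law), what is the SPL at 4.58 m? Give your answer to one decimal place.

99.1 dB SPL

Inverse-square spreading gives ΔL = −20·log₁₀(d₂/d₁).
ΔL = −20·log₁₀(4.58/2.3) = -5.98 dB, so L₂ = 105.1 + (-5.98) = 99.1 dB SPL.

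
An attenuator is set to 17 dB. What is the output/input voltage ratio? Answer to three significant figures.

Voltage ratio = 10^(dB/20).
10^(-17/20) = 10^(-0.8500) = 0.141.

0.141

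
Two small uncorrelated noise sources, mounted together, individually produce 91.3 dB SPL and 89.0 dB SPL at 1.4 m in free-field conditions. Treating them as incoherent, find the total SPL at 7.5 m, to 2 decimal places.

Combined at 1.4 m: 10·log₁₀(10^(91.3/10)+10^(89.0/10)) = 93.311 dB SPL.
Then apply −20·log₁₀(7.5/1.4) = -14.579 dB → 78.73 dB SPL.

78.73 dB SPL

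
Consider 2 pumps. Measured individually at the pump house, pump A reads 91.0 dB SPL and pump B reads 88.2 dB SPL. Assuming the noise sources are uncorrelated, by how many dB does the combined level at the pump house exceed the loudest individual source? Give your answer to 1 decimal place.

Add the sources as powers (linear), then convert back to dB:
L_total = 10·log₁₀(10^(91.0/10) + 10^(88.2/10)) = 92.83 dB SPL.
Excess over the loudest (91.0 dB): 92.83 − 91.0 = 1.8 dB.

1.8 dB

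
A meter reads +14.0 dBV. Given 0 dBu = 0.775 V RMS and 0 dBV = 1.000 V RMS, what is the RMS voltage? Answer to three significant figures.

V = 1.000 V × 10^(+14.0/20).
= 1.000 × 5.012 = 5.01 V.

5.01 V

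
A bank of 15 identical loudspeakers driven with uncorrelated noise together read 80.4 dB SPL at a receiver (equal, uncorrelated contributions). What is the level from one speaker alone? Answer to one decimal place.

68.6 dB SPL

15 equal incoherent sources add 10·log₁₀(15) = 11.76 dB over one source.
L_one = 80.4 − 11.76 = 68.6 dB SPL.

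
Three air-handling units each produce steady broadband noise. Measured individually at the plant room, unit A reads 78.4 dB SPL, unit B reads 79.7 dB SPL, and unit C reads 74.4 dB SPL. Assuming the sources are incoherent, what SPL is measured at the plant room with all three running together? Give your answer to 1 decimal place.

Incoherent sources sum as intensities:
L_total = 10·log₁₀(10^(78.4/10) + 10^(79.7/10) + 10^(74.4/10)) = 10·log₁₀(190100000) = 82.8 dB SPL.

82.8 dB SPL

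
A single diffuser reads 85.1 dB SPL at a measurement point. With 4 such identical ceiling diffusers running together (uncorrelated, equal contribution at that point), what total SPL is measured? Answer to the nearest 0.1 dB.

91.1 dB SPL

4 equal incoherent sources raise the level by 10·log₁₀(4) = 6.02 dB.
L_total = 85.1 + 6.02 = 91.1 dB SPL.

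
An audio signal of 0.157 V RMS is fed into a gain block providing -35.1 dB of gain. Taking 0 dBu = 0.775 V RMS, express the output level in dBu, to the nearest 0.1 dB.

-49.0 dBu

Input level: 20·log₁₀(0.157/0.775) = -13.87 dBu.
Output: -13.87 − 35.1 = -49.0 dBu.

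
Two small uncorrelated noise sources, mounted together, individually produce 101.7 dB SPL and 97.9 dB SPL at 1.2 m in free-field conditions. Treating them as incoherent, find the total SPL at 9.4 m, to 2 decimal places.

85.33 dB SPL

Combined at 1.2 m: 10·log₁₀(10^(101.7/10)+10^(97.9/10)) = 103.213 dB SPL.
Then apply −20·log₁₀(9.4/1.2) = -17.879 dB → 85.33 dB SPL.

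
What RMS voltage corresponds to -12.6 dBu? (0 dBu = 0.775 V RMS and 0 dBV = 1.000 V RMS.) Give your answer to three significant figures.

V = 0.775 V × 10^(-12.6/20).
= 0.775 × 0.2344 = 0.182 V.

0.182 V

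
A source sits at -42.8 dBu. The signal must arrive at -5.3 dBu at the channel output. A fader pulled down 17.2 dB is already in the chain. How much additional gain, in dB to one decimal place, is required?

The required make-up gain is the shortfall in the dB sum.
G = -5.3 − (-42.8) + 17.2 = 54.7 dB.

54.7 dB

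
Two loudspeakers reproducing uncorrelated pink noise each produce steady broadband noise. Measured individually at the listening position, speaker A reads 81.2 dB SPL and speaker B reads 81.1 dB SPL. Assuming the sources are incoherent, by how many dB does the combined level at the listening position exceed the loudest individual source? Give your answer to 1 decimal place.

Add the sources as powers (linear), then convert back to dB:
L_total = 10·log₁₀(10^(81.2/10) + 10^(81.1/10)) = 84.16 dB SPL.
Excess over the loudest (81.2 dB): 84.16 − 81.2 = 3.0 dB.

3.0 dB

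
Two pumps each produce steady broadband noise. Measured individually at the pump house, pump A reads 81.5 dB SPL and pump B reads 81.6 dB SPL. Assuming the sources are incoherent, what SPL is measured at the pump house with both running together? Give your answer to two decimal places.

84.56 dB SPL

Incoherent sources sum as intensities:
L_total = 10·log₁₀(10^(81.5/10) + 10^(81.6/10)) = 10·log₁₀(285800000) = 84.56 dB SPL.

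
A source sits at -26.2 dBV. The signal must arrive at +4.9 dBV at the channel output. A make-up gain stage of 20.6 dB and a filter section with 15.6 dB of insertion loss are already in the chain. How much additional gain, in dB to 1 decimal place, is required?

The required make-up gain is the shortfall in the dB sum.
G = +4.9 − (-26.2) − 20.6 + 15.6 = 26.1 dB.

26.1 dB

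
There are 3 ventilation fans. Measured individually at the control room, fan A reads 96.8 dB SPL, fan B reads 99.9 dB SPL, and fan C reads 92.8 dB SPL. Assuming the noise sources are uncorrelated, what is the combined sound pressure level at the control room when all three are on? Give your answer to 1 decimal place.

Incoherent sources sum as intensities:
L_total = 10·log₁₀(10^(96.8/10) + 10^(99.9/10) + 10^(92.8/10)) = 10·log₁₀(16464000000) = 102.2 dB SPL.

102.2 dB SPL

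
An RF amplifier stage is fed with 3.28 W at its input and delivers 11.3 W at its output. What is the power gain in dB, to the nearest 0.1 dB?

5.4 dB

For a power ratio, dB = 10·log₁₀(P₂/P₁).
10·log₁₀(11.3/3.28) = 10·log₁₀(3.445) = 5.4 dB.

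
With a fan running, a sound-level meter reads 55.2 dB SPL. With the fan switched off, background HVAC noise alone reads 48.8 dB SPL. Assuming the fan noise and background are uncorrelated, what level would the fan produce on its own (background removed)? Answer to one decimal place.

54.1 dB SPL

Subtract intensities: L_src = 10·log₁₀(10^(L_total/10) − 10^(L_bg/10)).
L_src = 10·log₁₀(10^(55.2/10) − 10^(48.8/10)) = 10·log₁₀(255300) = 54.1 dB SPL.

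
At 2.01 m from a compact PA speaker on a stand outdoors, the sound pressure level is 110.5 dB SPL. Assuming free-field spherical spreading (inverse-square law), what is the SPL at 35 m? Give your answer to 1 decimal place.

85.7 dB SPL

Inverse-square spreading gives ΔL = −20·log₁₀(d₂/d₁).
ΔL = −20·log₁₀(35/2.01) = -24.82 dB, so L₂ = 110.5 + (-24.82) = 85.7 dB SPL.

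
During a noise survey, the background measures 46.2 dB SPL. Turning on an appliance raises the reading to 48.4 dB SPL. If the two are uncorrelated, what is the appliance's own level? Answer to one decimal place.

44.4 dB SPL

Subtract intensities: L_src = 10·log₁₀(10^(L_total/10) − 10^(L_bg/10)).
L_src = 10·log₁₀(10^(48.4/10) − 10^(46.2/10)) = 10·log₁₀(27500) = 44.4 dB SPL.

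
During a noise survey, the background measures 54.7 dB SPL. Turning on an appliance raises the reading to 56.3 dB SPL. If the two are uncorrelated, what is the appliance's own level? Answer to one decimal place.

51.2 dB SPL

Subtract intensities: L_src = 10·log₁₀(10^(L_total/10) − 10^(L_bg/10)).
L_src = 10·log₁₀(10^(56.3/10) − 10^(54.7/10)) = 10·log₁₀(131500) = 51.2 dB SPL.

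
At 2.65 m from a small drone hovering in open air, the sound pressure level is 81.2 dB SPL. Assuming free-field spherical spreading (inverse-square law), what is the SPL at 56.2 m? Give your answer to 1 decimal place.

Free-field point source: level drops by 20·log₁₀ of the distance ratio.
ΔL = −20·log₁₀(56.2/2.65) = -26.53 dB, so L₂ = 81.2 + (-26.53) = 54.7 dB SPL.

54.7 dB SPL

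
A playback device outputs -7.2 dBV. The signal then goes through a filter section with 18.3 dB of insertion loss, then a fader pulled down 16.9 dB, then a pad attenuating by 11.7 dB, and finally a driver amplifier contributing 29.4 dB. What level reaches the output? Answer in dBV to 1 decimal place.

In dB, series stages simply add:
-7.2 − 18.3 − 16.9 − 11.7 + 29.4 = -24.7 dBV.

-24.7 dBV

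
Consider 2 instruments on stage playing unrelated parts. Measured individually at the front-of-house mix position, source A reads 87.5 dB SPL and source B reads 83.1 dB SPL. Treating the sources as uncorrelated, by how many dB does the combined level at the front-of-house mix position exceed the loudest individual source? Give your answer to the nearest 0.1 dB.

Uncorrelated sources add in intensity (power), not in dB.
L_total = 10·log₁₀(10^(87.5/10) + 10^(83.1/10)) = 88.85 dB SPL.
Excess over the loudest (87.5 dB): 88.85 − 87.5 = 1.3 dB.

1.3 dB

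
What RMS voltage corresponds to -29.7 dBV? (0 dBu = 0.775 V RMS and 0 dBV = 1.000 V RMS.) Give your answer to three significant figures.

0.0327 V

V = 1.000 V × 10^(-29.7/20).
= 1.000 × 0.03273 = 0.0327 V.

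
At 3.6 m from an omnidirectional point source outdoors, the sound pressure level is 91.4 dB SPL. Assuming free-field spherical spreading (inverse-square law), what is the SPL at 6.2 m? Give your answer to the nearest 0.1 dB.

86.7 dB SPL

Free-field point source: level drops by 20·log₁₀ of the distance ratio.
ΔL = −20·log₁₀(6.2/3.6) = -4.72 dB, so L₂ = 91.4 + (-4.72) = 86.7 dB SPL.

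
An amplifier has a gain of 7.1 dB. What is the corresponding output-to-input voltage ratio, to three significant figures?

Voltage ratio = 10^(dB/20).
10^(7.1/20) = 10^(0.3550) = 2.26.

2.26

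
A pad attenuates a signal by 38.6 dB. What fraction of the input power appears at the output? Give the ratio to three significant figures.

0.000138

Power ratio = 10^(dB/10).
10^(-38.6/10) = 10^(-3.860) = 0.000138.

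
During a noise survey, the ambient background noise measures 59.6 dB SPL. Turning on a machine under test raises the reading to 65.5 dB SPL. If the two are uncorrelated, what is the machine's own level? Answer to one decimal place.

Background correction is a power subtraction:
L_src = 10·log₁₀(10^(65.5/10) − 10^(59.6/10)) = 10·log₁₀(2636000) = 64.2 dB SPL.

64.2 dB SPL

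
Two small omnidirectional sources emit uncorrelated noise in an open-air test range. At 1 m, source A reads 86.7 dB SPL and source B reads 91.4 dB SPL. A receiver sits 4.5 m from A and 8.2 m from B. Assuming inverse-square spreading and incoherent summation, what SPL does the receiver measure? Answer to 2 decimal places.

76.40 dB SPL

At the listener: L_A = 86.7 − 20·log₁₀(4.5) = 73.636 dB; L_B = 91.4 − 20·log₁₀(8.2) = 73.124 dB.
Combined: 10·log₁₀(10^(73.636/10)+10^(73.124/10)) = 76.40 dB SPL.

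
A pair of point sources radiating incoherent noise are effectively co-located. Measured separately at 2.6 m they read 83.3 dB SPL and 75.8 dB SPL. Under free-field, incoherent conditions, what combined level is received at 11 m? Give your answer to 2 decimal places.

Combined at 2.6 m: 10·log₁₀(10^(83.3/10)+10^(75.8/10)) = 84.011 dB SPL.
Then apply −20·log₁₀(11/2.6) = -12.528 dB → 71.48 dB SPL.

71.48 dB SPL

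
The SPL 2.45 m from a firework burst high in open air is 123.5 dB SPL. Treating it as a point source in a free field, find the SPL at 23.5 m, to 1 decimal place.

103.9 dB SPL

Free-field point source: level drops by 20·log₁₀ of the distance ratio.
ΔL = −20·log₁₀(23.5/2.45) = -19.64 dB, so L₂ = 123.5 + (-19.64) = 103.9 dB SPL.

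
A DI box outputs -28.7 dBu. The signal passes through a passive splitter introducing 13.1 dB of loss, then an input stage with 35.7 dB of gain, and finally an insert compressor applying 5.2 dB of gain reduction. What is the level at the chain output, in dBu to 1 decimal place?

Cascaded gains and losses add directly in dB.
-28.7 − 13.1 + 35.7 − 5.2 = -11.3 dBu.

-11.3 dBu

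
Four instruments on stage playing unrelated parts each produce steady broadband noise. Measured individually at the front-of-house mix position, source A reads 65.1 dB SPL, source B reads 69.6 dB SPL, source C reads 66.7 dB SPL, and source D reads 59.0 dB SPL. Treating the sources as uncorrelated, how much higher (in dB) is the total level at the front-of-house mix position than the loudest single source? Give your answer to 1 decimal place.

Add the sources as powers (linear), then convert back to dB:
L_total = 10·log₁₀(10^(65.1/10) + 10^(69.6/10) + 10^(66.7/10) + 10^(59.0/10)) = 72.51 dB SPL.
Excess over the loudest (69.6 dB): 72.51 − 69.6 = 2.9 dB.

2.9 dB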